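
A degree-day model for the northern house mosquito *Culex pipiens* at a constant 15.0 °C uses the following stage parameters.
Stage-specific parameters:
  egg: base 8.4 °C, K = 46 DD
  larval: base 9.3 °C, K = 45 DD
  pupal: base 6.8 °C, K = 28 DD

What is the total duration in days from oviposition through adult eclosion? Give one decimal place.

18.3 days

egg: 46 / (15.0 − 8.4) = 46 / 6.6 = 6.970 d.
larval: 45 / (15.0 − 9.3) = 45 / 5.7 = 7.895 d.
pupal: 28 / (15.0 − 6.8) = 28 / 8.2 = 3.415 d.
Sum = 18.279 ≈ 18.3 days.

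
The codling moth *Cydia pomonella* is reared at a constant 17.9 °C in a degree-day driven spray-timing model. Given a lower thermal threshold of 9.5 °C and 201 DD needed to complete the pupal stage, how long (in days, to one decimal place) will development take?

Daily accumulation = 17.9 − 9.5 = 8.4 DD/day.
Duration = 201 / 8.4 = 23.929 ≈ 23.9 days.

23.9 days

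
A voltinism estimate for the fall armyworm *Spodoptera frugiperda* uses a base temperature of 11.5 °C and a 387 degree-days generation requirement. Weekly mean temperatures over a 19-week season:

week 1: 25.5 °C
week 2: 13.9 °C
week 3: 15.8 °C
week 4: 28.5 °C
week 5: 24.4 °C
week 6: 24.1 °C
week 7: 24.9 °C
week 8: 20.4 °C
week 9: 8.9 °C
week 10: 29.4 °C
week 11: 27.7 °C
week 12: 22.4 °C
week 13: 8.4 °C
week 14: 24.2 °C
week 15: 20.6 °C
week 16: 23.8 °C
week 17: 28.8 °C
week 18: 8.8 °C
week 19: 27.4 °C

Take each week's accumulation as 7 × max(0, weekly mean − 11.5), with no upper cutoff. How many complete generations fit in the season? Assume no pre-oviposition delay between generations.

Weekly DD (7 × max(0, T̄ − 11.5)): 98.0, 16.8, 30.1, 119.0, 90.3, 88.2, 93.8, 62.3, 0.0, 125.3, 113.4, 76.3, 0.0, 88.9, 63.7, 86.1, 121.1, 0.0, 111.3.
Season total = 1384.6 DD.
Complete generations = ⌊1384.6 / 387⌋ = 3.

3 generations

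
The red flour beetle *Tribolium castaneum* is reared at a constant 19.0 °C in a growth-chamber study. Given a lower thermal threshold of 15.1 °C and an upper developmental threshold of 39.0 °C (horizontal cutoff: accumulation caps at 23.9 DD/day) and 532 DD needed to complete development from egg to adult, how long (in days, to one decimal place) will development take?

Daily accumulation = 19.0 − 15.1 = 3.9 DD/day.
Duration = 532 / 3.9 = 136.410 ≈ 136.4 days.

136.4 days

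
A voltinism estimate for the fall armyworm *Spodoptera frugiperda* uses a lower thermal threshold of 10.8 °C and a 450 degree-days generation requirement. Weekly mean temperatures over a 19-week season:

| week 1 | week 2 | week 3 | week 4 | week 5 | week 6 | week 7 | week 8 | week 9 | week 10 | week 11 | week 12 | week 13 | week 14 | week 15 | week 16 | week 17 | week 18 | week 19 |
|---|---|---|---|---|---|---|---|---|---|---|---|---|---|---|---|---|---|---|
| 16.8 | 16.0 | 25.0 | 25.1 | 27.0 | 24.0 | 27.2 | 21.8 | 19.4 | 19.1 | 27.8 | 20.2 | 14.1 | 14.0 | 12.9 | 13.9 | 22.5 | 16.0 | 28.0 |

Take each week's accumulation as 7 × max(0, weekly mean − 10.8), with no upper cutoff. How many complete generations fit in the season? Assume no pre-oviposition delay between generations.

2 generations

Weekly DD (7 × max(0, T̄ − 10.8)): 42.0, 36.4, 99.4, 100.1, 113.4, 92.4, 114.8, 77.0, 60.2, 58.1, 119.0, 65.8, 23.1, 22.4, 14.7, 21.7, 81.9, 36.4, 120.4.
Season total = 1299.2 DD.
Complete generations = ⌊1299.2 / 450⌋ = 2.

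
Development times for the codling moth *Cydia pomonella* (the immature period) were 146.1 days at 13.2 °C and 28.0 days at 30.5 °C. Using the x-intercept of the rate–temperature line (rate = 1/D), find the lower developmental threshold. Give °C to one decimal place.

9.1 °C

Under the model K = D·(T − T_b), so D₁·(T₁ − T_b) = D₂·(T₂ − T_b).
146.1·(13.2 − T_b) = 28.0·(30.5 − T_b)
T_b = (146.1·13.2 − 28.0·30.5) / (146.1 − 28.0) = 1074.52 / 118.1 = 9.098 °C ≈ 9.1 °C.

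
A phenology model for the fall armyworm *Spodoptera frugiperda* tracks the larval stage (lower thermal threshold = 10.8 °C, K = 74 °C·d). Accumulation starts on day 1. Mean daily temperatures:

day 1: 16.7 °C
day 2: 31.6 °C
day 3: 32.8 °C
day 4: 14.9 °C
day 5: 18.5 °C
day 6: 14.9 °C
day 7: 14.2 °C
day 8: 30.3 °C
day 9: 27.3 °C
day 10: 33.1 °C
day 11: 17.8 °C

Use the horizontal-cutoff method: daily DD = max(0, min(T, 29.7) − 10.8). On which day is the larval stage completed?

day 8

Daily DD above 10.8 °C (capped at 18.9): 5.9, 18.9, 18.9, 4.1, 7.7, 4.1, 3.4, 18.9, 16.5, 18.9, 7.0.
Cumulative: 5.9, 24.8, 43.7, 47.8, 55.5, 59.6, 63.0, 81.9, 98.4, 117.3, 124.3.
The total first reaches 74 DD on day 8.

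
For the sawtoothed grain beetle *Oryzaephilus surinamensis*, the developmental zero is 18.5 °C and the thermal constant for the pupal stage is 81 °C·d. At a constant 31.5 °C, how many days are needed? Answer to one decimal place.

6.2 days

Daily accumulation = 31.5 − 18.5 = 13.0 DD/day.
Duration = 81 / 13.0 = 6.231 ≈ 6.2 days.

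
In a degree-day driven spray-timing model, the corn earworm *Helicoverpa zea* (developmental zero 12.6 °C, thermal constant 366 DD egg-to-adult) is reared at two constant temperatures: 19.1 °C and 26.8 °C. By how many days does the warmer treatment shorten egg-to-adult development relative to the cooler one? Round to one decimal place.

At 19.1 °C: 366 / (19.1 − 12.6) = 366 / 6.5 = 56.308 d.
At 26.8 °C: 366 / (26.8 − 12.6) = 366 / 14.2 = 25.775 d.
Difference = |56.308 − 25.775| = 30.533 ≈ 30.5 days.

30.5 days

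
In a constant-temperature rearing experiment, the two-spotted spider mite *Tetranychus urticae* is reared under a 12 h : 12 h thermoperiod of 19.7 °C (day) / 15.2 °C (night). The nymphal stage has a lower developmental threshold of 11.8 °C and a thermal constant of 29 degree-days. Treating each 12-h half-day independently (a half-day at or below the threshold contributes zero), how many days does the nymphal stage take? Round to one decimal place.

Day half: max(0, 19.7 − 11.8) × 0.5 = 7.9 × 0.5 = 3.95 DD.
Night half: max(0, 15.2 − 11.8) × 0.5 = 3.4 × 0.5 = 1.70 DD.
Per 24 h: 5.65 DD/day.
Duration = 29 / 5.65 = 5.133 ≈ 5.1 days.

5.1 days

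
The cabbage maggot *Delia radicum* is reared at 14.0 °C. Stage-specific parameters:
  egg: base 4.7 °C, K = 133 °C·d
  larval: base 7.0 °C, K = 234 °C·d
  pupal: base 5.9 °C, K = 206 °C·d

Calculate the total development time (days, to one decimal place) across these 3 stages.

egg: 133 / (14.0 − 4.7) = 133 / 9.3 = 14.301 d.
larval: 234 / (14.0 − 7.0) = 234 / 7.0 = 33.429 d.
pupal: 206 / (14.0 − 5.9) = 206 / 8.1 = 25.432 d.
Sum = 73.162 ≈ 73.2 days.

73.2 days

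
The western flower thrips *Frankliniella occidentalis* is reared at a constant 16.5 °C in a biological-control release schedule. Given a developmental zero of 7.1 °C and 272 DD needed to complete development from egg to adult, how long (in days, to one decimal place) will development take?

Daily accumulation = 16.5 − 7.1 = 9.4 DD/day.
Duration = 272 / 9.4 = 28.936 ≈ 28.9 days.

28.9 days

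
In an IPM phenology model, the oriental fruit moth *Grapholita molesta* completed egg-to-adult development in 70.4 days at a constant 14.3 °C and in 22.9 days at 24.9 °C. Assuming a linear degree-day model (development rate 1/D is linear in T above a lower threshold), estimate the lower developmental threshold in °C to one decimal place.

Linear rate model ⇒ the product D·(T − T_b) is constant across temperatures.
70.4·(14.3 − T_b) = 22.9·(24.9 − T_b)
T_b = (70.4·14.3 − 22.9·24.9) / (70.4 − 22.9) = 436.51 / 47.5 = 9.190 °C ≈ 9.2 °C.

9.2 °C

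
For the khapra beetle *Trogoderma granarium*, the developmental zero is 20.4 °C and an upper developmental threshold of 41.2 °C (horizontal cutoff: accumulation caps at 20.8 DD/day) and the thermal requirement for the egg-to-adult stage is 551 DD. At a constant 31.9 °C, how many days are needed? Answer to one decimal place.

47.9 days

Daily accumulation = 31.9 − 20.4 = 11.5 DD/day.
Duration = 551 / 11.5 = 47.913 ≈ 47.9 days.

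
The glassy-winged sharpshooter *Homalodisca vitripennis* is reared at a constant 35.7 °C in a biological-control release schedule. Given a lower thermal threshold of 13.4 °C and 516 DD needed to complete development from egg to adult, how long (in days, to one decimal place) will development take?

23.1 days

Daily accumulation = 35.7 − 13.4 = 22.3 DD/day.
Duration = 516 / 22.3 = 23.139 ≈ 23.1 days.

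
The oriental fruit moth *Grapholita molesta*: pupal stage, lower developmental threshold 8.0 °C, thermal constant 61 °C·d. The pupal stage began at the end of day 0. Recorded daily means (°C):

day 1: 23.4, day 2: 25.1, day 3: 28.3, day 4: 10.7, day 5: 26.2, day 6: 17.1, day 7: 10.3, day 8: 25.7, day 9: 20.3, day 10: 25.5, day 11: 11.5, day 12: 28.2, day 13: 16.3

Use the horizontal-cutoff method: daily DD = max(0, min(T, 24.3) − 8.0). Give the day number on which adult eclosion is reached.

day 5

Daily DD above 8.0 °C (capped at 16.3): 15.4, 16.3, 16.3, 2.7, 16.3, 9.1, 2.3, 16.3, 12.3, 16.3, 3.5, 16.3, 8.3.
Cumulative: 15.4, 31.7, 48.0, 50.7, 67.0, 76.1, 78.4, 94.7, 107.0, 123.3, 126.8, 143.1, 151.4.
The total first reaches 61 DD on day 5.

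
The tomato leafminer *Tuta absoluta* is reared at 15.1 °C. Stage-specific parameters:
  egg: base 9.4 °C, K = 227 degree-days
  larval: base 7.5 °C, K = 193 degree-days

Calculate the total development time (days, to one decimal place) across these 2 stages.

65.2 days

egg: 227 / (15.1 − 9.4) = 227 / 5.7 = 39.825 d.
larval: 193 / (15.1 − 7.5) = 193 / 7.6 = 25.395 d.
Sum = 65.219 ≈ 65.2 days.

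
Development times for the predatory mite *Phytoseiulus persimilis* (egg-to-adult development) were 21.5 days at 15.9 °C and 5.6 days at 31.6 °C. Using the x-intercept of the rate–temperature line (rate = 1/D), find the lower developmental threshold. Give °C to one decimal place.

10.4 °C

Linear rate model ⇒ the product D·(T − T_b) is constant across temperatures.
21.5·(15.9 − T_b) = 5.6·(31.6 − T_b)
T_b = (21.5·15.9 − 5.6·31.6) / (21.5 − 5.6) = 164.89 / 15.9 = 10.370 °C ≈ 10.4 °C.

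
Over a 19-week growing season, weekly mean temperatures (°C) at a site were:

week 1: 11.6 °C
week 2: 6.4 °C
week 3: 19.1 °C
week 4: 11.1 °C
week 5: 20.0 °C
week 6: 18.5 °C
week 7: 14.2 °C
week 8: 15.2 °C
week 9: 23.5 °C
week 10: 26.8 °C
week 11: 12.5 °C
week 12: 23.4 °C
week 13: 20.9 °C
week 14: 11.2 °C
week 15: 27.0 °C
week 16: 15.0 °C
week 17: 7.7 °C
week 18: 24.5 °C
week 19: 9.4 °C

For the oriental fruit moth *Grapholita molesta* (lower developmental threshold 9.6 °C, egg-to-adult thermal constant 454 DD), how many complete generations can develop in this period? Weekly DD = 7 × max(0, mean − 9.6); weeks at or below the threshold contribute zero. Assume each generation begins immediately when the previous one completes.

Weekly DD (7 × max(0, T̄ − 9.6)): 14.0, 0.0, 66.5, 10.5, 72.8, 62.3, 32.2, 39.2, 97.3, 120.4, 20.3, 96.6, 79.1, 11.2, 121.8, 37.8, 0.0, 104.3, 0.0.
Season total = 986.3 DD.
Complete generations = ⌊986.3 / 454⌋ = 2.

2 generations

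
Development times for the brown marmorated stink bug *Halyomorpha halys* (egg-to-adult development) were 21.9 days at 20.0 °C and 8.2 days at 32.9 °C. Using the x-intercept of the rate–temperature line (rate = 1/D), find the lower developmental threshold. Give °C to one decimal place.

12.3 °C

Linear rate model ⇒ the product D·(T − T_b) is constant across temperatures.
21.9·(20.0 − T_b) = 8.2·(32.9 − T_b)
T_b = (21.9·20.0 − 8.2·32.9) / (21.9 − 8.2) = 168.22 / 13.7 = 12.279 °C ≈ 12.3 °C.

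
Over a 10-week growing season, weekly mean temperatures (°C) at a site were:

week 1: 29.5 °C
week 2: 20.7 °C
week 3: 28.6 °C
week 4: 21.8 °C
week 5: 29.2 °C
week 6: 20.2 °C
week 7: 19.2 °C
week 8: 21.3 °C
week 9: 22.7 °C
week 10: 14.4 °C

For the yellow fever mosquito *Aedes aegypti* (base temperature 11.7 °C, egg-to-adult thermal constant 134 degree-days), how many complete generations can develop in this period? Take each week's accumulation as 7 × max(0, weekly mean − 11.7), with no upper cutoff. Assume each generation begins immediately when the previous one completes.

5 generations

Weekly DD (7 × max(0, T̄ − 11.7)): 124.6, 63.0, 118.3, 70.7, 122.5, 59.5, 52.5, 67.2, 77.0, 18.9.
Season total = 774.2 DD.
Complete generations = ⌊774.2 / 134⌋ = 5.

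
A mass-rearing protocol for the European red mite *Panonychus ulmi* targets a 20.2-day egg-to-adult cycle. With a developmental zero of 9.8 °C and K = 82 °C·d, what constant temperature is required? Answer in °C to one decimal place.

Required daily accumulation = 82 / 20.2 = 4.059 DD/day.
T = T_base + 4.059 = 9.8 + 4.059 = 13.859 ≈ 13.9 °C.

13.9 °C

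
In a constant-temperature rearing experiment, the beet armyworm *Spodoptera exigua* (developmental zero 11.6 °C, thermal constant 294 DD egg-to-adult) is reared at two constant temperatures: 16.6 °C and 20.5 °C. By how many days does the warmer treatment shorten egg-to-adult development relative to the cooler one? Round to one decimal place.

25.8 days

At 16.6 °C: 294 / (16.6 − 11.6) = 294 / 5.0 = 58.800 d.
At 20.5 °C: 294 / (20.5 − 11.6) = 294 / 8.9 = 33.034 d.
Difference = |58.800 − 33.034| = 25.766 ≈ 25.8 days.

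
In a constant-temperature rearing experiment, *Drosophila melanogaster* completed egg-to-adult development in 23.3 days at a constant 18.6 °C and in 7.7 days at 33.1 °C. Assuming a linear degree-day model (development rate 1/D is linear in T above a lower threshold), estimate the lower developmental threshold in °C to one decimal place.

11.4 °C

Under the model K = D·(T − T_b), so D₁·(T₁ − T_b) = D₂·(T₂ − T_b).
23.3·(18.6 − T_b) = 7.7·(33.1 − T_b)
T_b = (23.3·18.6 − 7.7·33.1) / (23.3 − 7.7) = 178.51 / 15.6 = 11.443 °C ≈ 11.4 °C.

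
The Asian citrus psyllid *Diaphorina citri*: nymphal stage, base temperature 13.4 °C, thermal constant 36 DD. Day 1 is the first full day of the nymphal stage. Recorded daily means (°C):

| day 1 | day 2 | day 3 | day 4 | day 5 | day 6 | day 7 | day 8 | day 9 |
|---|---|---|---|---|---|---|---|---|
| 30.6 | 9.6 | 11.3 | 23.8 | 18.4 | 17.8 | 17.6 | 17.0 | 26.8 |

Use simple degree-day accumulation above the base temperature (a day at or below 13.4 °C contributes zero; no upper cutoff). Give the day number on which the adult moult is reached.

Daily DD above 13.4 °C: 17.2, 0.0, 0.0, 10.4, 5.0, 4.4, 4.2, 3.6, 13.4.
Cumulative: 17.2, 17.2, 17.2, 27.6, 32.6, 37.0, 41.2, 44.8, 58.2.
The total first reaches 36 DD on day 6.

day 6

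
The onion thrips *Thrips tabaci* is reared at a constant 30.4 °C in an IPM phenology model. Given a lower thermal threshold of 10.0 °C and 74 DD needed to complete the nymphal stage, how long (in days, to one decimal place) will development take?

Daily accumulation = 30.4 − 10.0 = 20.4 DD/day.
Duration = 74 / 20.4 = 3.627 ≈ 3.6 days.

3.6 days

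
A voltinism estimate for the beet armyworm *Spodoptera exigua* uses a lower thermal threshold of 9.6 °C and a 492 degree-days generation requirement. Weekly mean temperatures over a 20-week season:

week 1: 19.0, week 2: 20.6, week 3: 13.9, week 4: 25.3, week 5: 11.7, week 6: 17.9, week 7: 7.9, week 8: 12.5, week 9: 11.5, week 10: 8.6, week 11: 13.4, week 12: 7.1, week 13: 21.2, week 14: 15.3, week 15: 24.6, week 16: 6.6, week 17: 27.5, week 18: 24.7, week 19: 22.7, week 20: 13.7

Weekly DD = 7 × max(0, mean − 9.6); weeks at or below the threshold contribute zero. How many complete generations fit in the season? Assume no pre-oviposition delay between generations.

Weekly DD (7 × max(0, T̄ − 9.6)): 65.8, 77.0, 30.1, 109.9, 14.7, 58.1, 0.0, 20.3, 13.3, 0.0, 26.6, 0.0, 81.2, 39.9, 105.0, 0.0, 125.3, 105.7, 91.7, 28.7.
Season total = 993.3 DD.
Complete generations = ⌊993.3 / 492⌋ = 2.

2 generations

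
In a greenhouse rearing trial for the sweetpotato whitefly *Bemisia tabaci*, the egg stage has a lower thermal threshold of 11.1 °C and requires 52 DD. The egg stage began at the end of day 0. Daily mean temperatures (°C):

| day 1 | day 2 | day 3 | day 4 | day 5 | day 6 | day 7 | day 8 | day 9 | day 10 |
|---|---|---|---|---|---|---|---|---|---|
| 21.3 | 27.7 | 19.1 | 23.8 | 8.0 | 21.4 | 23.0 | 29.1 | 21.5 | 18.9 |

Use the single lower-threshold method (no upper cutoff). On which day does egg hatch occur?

day 6

Daily DD above 11.1 °C: 10.2, 16.6, 8.0, 12.7, 0.0, 10.3, 11.9, 18.0, 10.4, 7.8.
Cumulative: 10.2, 26.8, 34.8, 47.5, 47.5, 57.8, 69.7, 87.7, 98.1, 105.9.
The total first reaches 52 DD on day 6.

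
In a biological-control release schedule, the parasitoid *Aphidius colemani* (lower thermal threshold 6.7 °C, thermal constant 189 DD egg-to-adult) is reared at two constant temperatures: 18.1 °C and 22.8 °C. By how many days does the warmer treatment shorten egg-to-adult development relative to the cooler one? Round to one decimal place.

At 18.1 °C: 189 / (18.1 − 6.7) = 189 / 11.4 = 16.579 d.
At 22.8 °C: 189 / (22.8 − 6.7) = 189 / 16.1 = 11.739 d.
Difference = |16.579 − 11.739| = 4.840 ≈ 4.8 days.

4.8 days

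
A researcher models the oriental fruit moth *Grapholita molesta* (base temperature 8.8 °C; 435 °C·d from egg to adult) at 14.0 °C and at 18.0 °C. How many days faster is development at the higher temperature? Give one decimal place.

36.4 days

At 14.0 °C: 435 / (14.0 − 8.8) = 435 / 5.2 = 83.654 d.
At 18.0 °C: 435 / (18.0 − 8.8) = 435 / 9.2 = 47.283 d.
Difference = |83.654 − 47.283| = 36.371 ≈ 36.4 days.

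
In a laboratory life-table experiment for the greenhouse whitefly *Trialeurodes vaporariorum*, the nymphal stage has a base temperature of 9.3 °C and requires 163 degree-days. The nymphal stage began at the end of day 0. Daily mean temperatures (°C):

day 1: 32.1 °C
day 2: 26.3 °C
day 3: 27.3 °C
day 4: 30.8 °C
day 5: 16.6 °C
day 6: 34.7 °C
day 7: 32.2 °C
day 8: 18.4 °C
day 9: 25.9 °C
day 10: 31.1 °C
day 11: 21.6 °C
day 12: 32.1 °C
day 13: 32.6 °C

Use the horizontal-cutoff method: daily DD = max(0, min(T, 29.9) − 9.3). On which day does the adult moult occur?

day 10

Daily DD above 9.3 °C (capped at 20.6): 20.6, 17.0, 18.0, 20.6, 7.3, 20.6, 20.6, 9.1, 16.6, 20.6, 12.3, 20.6, 20.6.
Cumulative: 20.6, 37.6, 55.6, 76.2, 83.5, 104.1, 124.7, 133.8, 150.4, 171.0, 183.3, 203.9, 224.5.
The total first reaches 163 DD on day 10.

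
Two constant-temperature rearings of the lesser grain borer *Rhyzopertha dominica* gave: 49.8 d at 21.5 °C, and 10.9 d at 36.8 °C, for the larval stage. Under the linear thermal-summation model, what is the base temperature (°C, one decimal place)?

Linear rate model ⇒ the product D·(T − T_b) is constant across temperatures.
49.8·(21.5 − T_b) = 10.9·(36.8 − T_b)
T_b = (49.8·21.5 − 10.9·36.8) / (49.8 − 10.9) = 669.58 / 38.9 = 17.213 °C ≈ 17.2 °C.

17.2 °C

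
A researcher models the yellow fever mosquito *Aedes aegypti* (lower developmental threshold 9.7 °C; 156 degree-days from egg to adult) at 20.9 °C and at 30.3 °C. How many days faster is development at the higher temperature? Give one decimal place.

6.4 days

At 20.9 °C: 156 / (20.9 − 9.7) = 156 / 11.2 = 13.929 d.
At 30.3 °C: 156 / (30.3 − 9.7) = 156 / 20.6 = 7.573 d.
Difference = |13.929 − 7.573| = 6.356 ≈ 6.4 days.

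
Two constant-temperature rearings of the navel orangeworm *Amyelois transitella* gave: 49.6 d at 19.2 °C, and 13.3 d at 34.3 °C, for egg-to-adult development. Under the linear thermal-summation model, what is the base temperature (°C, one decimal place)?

13.7 °C

Linear rate model ⇒ the product D·(T − T_b) is constant across temperatures.
49.6·(19.2 − T_b) = 13.3·(34.3 − T_b)
T_b = (49.6·19.2 − 13.3·34.3) / (49.6 − 13.3) = 496.13 / 36.3 = 13.667 °C ≈ 13.7 °C.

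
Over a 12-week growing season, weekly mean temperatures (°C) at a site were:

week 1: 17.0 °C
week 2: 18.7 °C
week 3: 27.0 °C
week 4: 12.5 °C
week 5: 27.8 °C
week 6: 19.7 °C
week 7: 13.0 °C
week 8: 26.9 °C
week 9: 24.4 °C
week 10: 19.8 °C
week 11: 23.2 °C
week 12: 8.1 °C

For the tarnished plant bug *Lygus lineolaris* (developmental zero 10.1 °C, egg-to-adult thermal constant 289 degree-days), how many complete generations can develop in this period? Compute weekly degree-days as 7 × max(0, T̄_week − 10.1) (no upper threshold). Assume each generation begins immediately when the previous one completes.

2 generations

Weekly DD (7 × max(0, T̄ − 10.1)): 48.3, 60.2, 118.3, 16.8, 123.9, 67.2, 20.3, 117.6, 100.1, 67.9, 91.7, 0.0.
Season total = 832.3 DD.
Complete generations = ⌊832.3 / 289⌋ = 2.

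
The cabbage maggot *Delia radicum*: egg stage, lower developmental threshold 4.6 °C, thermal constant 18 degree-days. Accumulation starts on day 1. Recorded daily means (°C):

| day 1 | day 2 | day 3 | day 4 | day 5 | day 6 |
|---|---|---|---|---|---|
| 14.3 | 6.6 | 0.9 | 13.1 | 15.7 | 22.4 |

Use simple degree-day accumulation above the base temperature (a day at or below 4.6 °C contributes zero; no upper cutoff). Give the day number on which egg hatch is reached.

day 4

Daily DD above 4.6 °C: 9.7, 2.0, 0.0, 8.5, 11.1, 17.8.
Cumulative: 9.7, 11.7, 11.7, 20.2, 31.3, 49.1.
The total first reaches 18 DD on day 4.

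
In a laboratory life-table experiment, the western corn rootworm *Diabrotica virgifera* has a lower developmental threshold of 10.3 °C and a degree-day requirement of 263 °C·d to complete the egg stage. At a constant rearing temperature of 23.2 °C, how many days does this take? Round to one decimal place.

Daily accumulation = 23.2 − 10.3 = 12.9 DD/day.
Duration = 263 / 12.9 = 20.388 ≈ 20.4 days.

20.4 days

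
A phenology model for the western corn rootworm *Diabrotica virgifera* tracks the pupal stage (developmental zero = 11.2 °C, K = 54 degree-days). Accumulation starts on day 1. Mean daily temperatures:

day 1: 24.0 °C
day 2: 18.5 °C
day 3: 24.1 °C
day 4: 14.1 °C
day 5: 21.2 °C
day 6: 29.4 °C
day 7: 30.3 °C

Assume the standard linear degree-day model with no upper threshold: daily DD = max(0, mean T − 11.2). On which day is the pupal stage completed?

day 6

Daily DD above 11.2 °C: 12.8, 7.3, 12.9, 2.9, 10.0, 18.2, 19.1.
Cumulative: 12.8, 20.1, 33.0, 35.9, 45.9, 64.1, 83.2.
The total first reaches 54 DD on day 6.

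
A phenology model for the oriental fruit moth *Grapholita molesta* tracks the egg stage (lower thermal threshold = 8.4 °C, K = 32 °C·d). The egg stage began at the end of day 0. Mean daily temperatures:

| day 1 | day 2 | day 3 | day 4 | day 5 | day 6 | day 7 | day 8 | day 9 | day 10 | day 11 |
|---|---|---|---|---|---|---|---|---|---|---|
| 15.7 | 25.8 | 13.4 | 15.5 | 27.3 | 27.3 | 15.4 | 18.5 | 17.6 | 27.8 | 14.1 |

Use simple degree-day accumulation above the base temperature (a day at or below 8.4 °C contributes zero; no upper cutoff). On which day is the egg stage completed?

day 4

Daily DD above 8.4 °C: 7.3, 17.4, 5.0, 7.1, 18.9, 18.9, 7.0, 10.1, 9.2, 19.4, 5.7.
Cumulative: 7.3, 24.7, 29.7, 36.8, 55.7, 74.6, 81.6, 91.7, 100.9, 120.3, 126.0.
The total first reaches 32 DD on day 4.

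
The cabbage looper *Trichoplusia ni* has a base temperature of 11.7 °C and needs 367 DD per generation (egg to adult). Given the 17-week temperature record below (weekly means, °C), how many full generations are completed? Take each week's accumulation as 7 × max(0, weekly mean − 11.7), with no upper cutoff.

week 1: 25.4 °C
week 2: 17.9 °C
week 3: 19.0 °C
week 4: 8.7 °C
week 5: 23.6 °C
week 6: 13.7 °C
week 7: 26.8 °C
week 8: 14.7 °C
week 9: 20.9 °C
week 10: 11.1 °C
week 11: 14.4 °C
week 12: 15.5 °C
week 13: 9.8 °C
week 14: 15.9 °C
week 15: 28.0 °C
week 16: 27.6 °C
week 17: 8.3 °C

Weekly DD (7 × max(0, T̄ − 11.7)): 95.9, 43.4, 51.1, 0.0, 83.3, 14.0, 105.7, 21.0, 64.4, 0.0, 18.9, 26.6, 0.0, 29.4, 114.1, 111.3, 0.0.
Season total = 779.1 DD.
Complete generations = ⌊779.1 / 367⌋ = 2.

2 generations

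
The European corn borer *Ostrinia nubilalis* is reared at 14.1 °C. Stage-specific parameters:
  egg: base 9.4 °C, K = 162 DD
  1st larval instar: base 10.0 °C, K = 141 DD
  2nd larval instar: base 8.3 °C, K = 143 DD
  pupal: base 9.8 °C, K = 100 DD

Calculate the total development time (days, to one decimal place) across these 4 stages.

egg: 162 / (14.1 − 9.4) = 162 / 4.7 = 34.468 d.
1st larval instar: 141 / (14.1 − 10.0) = 141 / 4.1 = 34.390 d.
2nd larval instar: 143 / (14.1 − 8.3) = 143 / 5.8 = 24.655 d.
pupal: 100 / (14.1 − 9.8) = 100 / 4.3 = 23.256 d.
Sum = 116.769 ≈ 116.8 days.

116.8 days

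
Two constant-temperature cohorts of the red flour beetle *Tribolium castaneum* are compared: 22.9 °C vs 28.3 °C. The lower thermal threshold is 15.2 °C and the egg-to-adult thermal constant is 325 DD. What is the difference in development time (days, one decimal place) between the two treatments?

17.4 days

At 22.9 °C: 325 / (22.9 − 15.2) = 325 / 7.7 = 42.208 d.
At 28.3 °C: 325 / (28.3 − 15.2) = 325 / 13.1 = 24.809 d.
Difference = |42.208 − 24.809| = 17.399 ≈ 17.4 days.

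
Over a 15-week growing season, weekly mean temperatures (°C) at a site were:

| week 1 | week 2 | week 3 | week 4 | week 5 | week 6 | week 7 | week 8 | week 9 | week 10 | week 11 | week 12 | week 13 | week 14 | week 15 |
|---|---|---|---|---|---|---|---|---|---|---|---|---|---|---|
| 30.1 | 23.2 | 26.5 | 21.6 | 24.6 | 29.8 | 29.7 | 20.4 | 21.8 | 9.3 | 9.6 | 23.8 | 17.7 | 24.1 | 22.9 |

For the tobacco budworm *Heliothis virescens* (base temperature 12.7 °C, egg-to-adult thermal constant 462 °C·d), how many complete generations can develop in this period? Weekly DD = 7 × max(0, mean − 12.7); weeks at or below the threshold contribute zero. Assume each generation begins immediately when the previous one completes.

Weekly DD (7 × max(0, T̄ − 12.7)): 121.8, 73.5, 96.6, 62.3, 83.3, 119.7, 119.0, 53.9, 63.7, 0.0, 0.0, 77.7, 35.0, 79.8, 71.4.
Season total = 1057.7 DD.
Complete generations = ⌊1057.7 / 462⌋ = 2.

2 generations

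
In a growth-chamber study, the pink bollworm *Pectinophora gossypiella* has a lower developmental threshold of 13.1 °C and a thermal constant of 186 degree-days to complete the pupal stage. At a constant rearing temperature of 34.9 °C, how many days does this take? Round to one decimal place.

Daily accumulation = 34.9 − 13.1 = 21.8 DD/day.
Duration = 186 / 21.8 = 8.532 ≈ 8.5 days.

8.5 days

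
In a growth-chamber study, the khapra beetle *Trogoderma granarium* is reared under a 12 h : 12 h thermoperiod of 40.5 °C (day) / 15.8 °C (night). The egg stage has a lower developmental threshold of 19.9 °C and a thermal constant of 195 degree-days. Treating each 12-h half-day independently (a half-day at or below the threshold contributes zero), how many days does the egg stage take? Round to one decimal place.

Day half: max(0, 40.5 − 19.9) × 0.5 = 20.6 × 0.5 = 10.30 DD.
Night half: max(0, 15.8 − 19.9) × 0.5 = 0.0 × 0.5 = 0.00 DD.
Per 24 h: 10.30 DD/day.
Duration = 195 / 10.30 = 18.932 ≈ 18.9 days.

18.9 days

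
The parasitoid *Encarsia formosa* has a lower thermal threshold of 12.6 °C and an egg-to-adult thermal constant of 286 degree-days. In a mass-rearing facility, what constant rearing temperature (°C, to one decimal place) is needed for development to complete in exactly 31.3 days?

Required daily accumulation = 286 / 31.3 = 9.137 DD/day.
T = T_base + 9.137 = 12.6 + 9.137 = 21.737 ≈ 21.7 °C.

21.7 °C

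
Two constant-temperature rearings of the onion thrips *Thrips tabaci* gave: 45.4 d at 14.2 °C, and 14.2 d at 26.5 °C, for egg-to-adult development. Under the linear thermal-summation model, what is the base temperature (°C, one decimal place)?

Equal thermal constants: D₁(T₁ − T_b) = D₂(T₂ − T_b).
45.4·(14.2 − T_b) = 14.2·(26.5 − T_b)
T_b = (45.4·14.2 − 14.2·26.5) / (45.4 − 14.2) = 268.38 / 31.2 = 8.602 °C ≈ 8.6 °C.

8.6 °C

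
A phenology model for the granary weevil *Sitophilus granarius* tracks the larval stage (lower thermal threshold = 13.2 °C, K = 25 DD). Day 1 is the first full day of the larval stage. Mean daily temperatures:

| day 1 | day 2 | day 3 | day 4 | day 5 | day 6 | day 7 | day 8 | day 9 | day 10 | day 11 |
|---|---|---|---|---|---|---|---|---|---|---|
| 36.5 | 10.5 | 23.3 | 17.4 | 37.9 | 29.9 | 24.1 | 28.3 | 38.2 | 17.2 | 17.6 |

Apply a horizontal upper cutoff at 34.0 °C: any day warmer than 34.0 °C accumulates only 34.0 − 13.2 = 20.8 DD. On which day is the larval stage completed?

Daily DD above 13.2 °C (capped at 20.8): 20.8, 0.0, 10.1, 4.2, 20.8, 16.7, 10.9, 15.1, 20.8, 4.0, 4.4.
Cumulative: 20.8, 20.8, 30.9, 35.1, 55.9, 72.6, 83.5, 98.6, 119.4, 123.4, 127.8.
The total first reaches 25 DD on day 3.

day 3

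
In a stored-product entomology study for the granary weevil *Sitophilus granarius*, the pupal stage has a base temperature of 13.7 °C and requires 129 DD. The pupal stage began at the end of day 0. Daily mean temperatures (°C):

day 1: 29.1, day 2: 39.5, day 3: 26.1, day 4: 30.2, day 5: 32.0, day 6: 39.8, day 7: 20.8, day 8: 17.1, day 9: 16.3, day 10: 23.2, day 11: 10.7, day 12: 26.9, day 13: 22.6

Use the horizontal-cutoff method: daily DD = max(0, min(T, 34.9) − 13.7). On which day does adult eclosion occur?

Daily DD above 13.7 °C (capped at 21.2): 15.4, 21.2, 12.4, 16.5, 18.3, 21.2, 7.1, 3.4, 2.6, 9.5, 0.0, 13.2, 8.9.
Cumulative: 15.4, 36.6, 49.0, 65.5, 83.8, 105.0, 112.1, 115.5, 118.1, 127.6, 127.6, 140.8, 149.7.
The total first reaches 129 DD on day 12.

day 12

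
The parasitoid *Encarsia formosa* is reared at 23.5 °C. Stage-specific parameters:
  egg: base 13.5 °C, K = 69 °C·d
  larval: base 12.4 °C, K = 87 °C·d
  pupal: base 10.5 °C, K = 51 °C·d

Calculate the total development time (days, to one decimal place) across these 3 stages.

18.7 days

egg: 69 / (23.5 − 13.5) = 69 / 10.0 = 6.900 d.
larval: 87 / (23.5 − 12.4) = 87 / 11.1 = 7.838 d.
pupal: 51 / (23.5 − 10.5) = 51 / 13.0 = 3.923 d.
Sum = 18.661 ≈ 18.7 days.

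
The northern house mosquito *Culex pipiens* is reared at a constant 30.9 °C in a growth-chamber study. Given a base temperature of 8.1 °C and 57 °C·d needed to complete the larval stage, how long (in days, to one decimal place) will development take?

2.5 days

Daily accumulation = 30.9 − 8.1 = 22.8 DD/day.
Duration = 57 / 22.8 = 2.500 ≈ 2.5 days.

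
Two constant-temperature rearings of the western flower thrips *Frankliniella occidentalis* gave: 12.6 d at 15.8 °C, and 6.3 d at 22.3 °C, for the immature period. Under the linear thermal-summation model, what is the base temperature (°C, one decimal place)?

Under the model K = D·(T − T_b), so D₁·(T₁ − T_b) = D₂·(T₂ − T_b).
12.6·(15.8 − T_b) = 6.3·(22.3 − T_b)
T_b = (12.6·15.8 − 6.3·22.3) / (12.6 − 6.3) = 58.59 / 6.3 = 9.300 °C ≈ 9.3 °C.

9.3 °C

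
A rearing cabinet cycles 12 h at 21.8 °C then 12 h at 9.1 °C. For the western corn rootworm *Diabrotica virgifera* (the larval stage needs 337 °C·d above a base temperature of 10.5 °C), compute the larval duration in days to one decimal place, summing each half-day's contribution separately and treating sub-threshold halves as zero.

59.6 days

Day half: max(0, 21.8 − 10.5) × 0.5 = 11.3 × 0.5 = 5.65 DD.
Night half: max(0, 9.1 − 10.5) × 0.5 = 0.0 × 0.5 = 0.00 DD.
Per 24 h: 5.65 DD/day.
Duration = 337 / 5.65 = 59.646 ≈ 59.6 days.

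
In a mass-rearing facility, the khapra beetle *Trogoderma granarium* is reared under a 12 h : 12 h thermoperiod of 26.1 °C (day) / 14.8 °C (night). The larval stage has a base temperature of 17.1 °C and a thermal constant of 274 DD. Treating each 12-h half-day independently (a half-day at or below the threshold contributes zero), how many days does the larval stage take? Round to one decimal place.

60.9 days

Day half: max(0, 26.1 − 17.1) × 0.5 = 9.0 × 0.5 = 4.50 DD.
Night half: max(0, 14.8 − 17.1) × 0.5 = 0.0 × 0.5 = 0.00 DD.
Per 24 h: 4.50 DD/day.
Duration = 274 / 4.50 = 60.889 ≈ 60.9 days.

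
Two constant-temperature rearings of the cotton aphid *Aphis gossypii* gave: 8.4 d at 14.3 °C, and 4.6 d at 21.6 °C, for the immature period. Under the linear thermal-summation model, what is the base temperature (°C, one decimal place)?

Under the model K = D·(T − T_b), so D₁·(T₁ − T_b) = D₂·(T₂ − T_b).
8.4·(14.3 − T_b) = 4.6·(21.6 − T_b)
T_b = (8.4·14.3 − 4.6·21.6) / (8.4 − 4.6) = 20.76 / 3.8 = 5.463 °C ≈ 5.5 °C.

5.5 °C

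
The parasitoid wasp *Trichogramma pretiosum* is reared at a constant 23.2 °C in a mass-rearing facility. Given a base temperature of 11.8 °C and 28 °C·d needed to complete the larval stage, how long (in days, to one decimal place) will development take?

2.5 days

Daily accumulation = 23.2 − 11.8 = 11.4 DD/day.
Duration = 28 / 11.4 = 2.456 ≈ 2.5 days.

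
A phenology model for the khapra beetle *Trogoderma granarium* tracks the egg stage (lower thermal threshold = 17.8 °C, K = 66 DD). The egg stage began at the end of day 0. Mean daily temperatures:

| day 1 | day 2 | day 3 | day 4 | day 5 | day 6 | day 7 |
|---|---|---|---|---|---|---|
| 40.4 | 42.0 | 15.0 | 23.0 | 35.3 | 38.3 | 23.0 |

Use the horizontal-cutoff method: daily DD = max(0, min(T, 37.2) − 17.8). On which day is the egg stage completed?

day 6

Daily DD above 17.8 °C (capped at 19.4): 19.4, 19.4, 0.0, 5.2, 17.5, 19.4, 5.2.
Cumulative: 19.4, 38.8, 38.8, 44.0, 61.5, 80.9, 86.1.
The total first reaches 66 DD on day 6.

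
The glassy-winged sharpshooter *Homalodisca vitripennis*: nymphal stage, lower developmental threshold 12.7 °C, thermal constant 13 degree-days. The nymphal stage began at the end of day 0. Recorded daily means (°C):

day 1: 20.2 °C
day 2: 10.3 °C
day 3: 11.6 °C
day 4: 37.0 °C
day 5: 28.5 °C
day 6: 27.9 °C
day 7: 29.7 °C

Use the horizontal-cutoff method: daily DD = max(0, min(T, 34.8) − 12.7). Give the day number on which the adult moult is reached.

Daily DD above 12.7 °C (capped at 22.1): 7.5, 0.0, 0.0, 22.1, 15.8, 15.2, 17.0.
Cumulative: 7.5, 7.5, 7.5, 29.6, 45.4, 60.6, 77.6.
The total first reaches 13 DD on day 4.

day 4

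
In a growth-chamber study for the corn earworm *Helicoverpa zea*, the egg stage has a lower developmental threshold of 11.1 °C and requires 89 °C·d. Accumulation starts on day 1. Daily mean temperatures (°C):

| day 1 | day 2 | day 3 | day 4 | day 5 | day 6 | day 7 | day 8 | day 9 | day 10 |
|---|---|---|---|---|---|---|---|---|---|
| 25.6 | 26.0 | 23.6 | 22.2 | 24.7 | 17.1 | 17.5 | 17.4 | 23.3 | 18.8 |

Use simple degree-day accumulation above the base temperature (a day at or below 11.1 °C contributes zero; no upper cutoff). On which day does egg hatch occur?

Daily DD above 11.1 °C: 14.5, 14.9, 12.5, 11.1, 13.6, 6.0, 6.4, 6.3, 12.2, 7.7.
Cumulative: 14.5, 29.4, 41.9, 53.0, 66.6, 72.6, 79.0, 85.3, 97.5, 105.2.
The total first reaches 89 DD on day 9.

day 9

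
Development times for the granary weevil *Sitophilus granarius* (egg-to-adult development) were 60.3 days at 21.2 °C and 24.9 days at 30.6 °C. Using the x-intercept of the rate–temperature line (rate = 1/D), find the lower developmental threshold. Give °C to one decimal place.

14.6 °C

Linear rate model ⇒ the product D·(T − T_b) is constant across temperatures.
60.3·(21.2 − T_b) = 24.9·(30.6 − T_b)
T_b = (60.3·21.2 − 24.9·30.6) / (60.3 − 24.9) = 516.42 / 35.4 = 14.588 °C ≈ 14.6 °C.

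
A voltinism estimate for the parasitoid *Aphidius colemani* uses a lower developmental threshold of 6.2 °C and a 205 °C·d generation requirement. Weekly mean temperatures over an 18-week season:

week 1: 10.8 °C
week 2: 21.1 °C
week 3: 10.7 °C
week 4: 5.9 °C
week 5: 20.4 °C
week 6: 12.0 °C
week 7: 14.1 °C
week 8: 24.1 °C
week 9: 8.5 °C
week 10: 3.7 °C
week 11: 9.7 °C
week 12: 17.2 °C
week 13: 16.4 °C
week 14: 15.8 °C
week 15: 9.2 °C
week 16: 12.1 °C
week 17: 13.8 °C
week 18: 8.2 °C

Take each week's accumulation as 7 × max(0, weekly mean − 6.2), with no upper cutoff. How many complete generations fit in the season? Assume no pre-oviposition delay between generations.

4 generations

Weekly DD (7 × max(0, T̄ − 6.2)): 32.2, 104.3, 31.5, 0.0, 99.4, 40.6, 55.3, 125.3, 16.1, 0.0, 24.5, 77.0, 71.4, 67.2, 21.0, 41.3, 53.2, 14.0.
Season total = 874.3 DD.
Complete generations = ⌊874.3 / 205⌋ = 4.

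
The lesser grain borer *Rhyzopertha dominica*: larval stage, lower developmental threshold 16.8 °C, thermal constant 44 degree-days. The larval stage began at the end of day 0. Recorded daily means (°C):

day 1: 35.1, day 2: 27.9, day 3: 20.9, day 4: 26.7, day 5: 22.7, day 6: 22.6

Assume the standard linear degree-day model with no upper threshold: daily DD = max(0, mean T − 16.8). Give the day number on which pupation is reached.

Daily DD above 16.8 °C: 18.3, 11.1, 4.1, 9.9, 5.9, 5.8.
Cumulative: 18.3, 29.4, 33.5, 43.4, 49.3, 55.1.
The total first reaches 44 DD on day 5.

day 5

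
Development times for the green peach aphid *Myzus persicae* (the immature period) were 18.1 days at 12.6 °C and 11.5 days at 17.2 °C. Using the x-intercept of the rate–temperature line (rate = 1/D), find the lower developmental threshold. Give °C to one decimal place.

4.6 °C

Linear rate model ⇒ the product D·(T − T_b) is constant across temperatures.
18.1·(12.6 − T_b) = 11.5·(17.2 − T_b)
T_b = (18.1·12.6 − 11.5·17.2) / (18.1 − 11.5) = 30.26 / 6.6 = 4.585 °C ≈ 4.6 °C.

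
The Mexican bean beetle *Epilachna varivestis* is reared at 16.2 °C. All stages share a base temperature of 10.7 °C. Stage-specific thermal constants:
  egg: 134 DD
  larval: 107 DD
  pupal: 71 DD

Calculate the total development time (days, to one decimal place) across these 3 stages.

56.7 days

Daily accumulation at 16.2 °C = 16.2 − 10.7 = 5.5 DD/day.
Total K = 134 + 107 + 71 = 312 DD.
Total duration = 312 / 5.5 = 56.727 ≈ 56.7 days.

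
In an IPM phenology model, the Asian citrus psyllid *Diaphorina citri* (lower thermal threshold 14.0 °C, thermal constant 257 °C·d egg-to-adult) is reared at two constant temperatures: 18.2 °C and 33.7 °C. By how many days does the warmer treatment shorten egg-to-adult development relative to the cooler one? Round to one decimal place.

48.1 days

At 18.2 °C: 257 / (18.2 − 14.0) = 257 / 4.2 = 61.190 d.
At 33.7 °C: 257 / (33.7 − 14.0) = 257 / 19.7 = 13.046 d.
Difference = |61.190 − 13.046| = 48.145 ≈ 48.1 days.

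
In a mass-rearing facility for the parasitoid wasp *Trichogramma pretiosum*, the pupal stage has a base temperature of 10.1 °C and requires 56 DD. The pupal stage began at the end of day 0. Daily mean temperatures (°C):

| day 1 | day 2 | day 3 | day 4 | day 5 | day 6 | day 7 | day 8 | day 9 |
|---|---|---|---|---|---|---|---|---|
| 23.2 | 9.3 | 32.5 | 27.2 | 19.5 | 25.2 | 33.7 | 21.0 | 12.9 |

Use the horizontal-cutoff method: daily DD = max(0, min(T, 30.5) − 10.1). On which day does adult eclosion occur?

Daily DD above 10.1 °C (capped at 20.4): 13.1, 0.0, 20.4, 17.1, 9.4, 15.1, 20.4, 10.9, 2.8.
Cumulative: 13.1, 13.1, 33.5, 50.6, 60.0, 75.1, 95.5, 106.4, 109.2.
The total first reaches 56 DD on day 5.

day 5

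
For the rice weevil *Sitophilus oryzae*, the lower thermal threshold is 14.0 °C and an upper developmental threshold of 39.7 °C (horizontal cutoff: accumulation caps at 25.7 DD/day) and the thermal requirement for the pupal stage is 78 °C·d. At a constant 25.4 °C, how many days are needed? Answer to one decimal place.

6.8 days

Daily accumulation = 25.4 − 14.0 = 11.4 DD/day.
Duration = 78 / 11.4 = 6.842 ≈ 6.8 days.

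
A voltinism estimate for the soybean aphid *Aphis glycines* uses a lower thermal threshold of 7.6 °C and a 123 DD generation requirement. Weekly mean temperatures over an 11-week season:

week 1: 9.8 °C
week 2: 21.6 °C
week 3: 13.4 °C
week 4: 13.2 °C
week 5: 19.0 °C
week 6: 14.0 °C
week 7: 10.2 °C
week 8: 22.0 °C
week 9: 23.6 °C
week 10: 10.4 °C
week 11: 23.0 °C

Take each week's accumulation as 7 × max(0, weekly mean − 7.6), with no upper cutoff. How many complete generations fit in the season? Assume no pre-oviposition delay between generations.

Weekly DD (7 × max(0, T̄ − 7.6)): 15.4, 98.0, 40.6, 39.2, 79.8, 44.8, 18.2, 100.8, 112.0, 19.6, 107.8.
Season total = 676.2 DD.
Complete generations = ⌊676.2 / 123⌋ = 5.

5 generations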